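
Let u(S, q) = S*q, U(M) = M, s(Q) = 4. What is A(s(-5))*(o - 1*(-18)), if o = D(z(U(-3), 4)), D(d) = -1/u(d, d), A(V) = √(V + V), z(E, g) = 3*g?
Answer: 2591*√2/72 ≈ 50.892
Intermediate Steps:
A(V) = √2*√V (A(V) = √(2*V) = √2*√V)
D(d) = -1/d² (D(d) = -1/(d*d) = -1/(d²) = -1/d²)
o = -1/144 (o = -1/(3*4)² = -1/12² = -1*1/144 = -1/144 ≈ -0.0069444)
A(s(-5))*(o - 1*(-18)) = (√2*√4)*(-1/144 - 1*(-18)) = (√2*2)*(-1/144 + 18) = (2*√2)*(2591/144) = 2591*√2/72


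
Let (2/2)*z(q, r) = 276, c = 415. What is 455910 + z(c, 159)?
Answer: 456186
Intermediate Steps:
z(q, r) = 276
455910 + z(c, 159) = 455910 + 276 = 456186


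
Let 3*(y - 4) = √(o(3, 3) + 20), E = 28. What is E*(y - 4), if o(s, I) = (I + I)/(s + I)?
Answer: 28*√21/3 ≈ 42.771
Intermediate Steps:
o(s, I) = 2*I/(I + s) (o(s, I) = (2*I)/(I + s) = 2*I/(I + s))
y = 4 + √21/3 (y = 4 + √(2*3/(3 + 3) + 20)/3 = 4 + √(2*3/6 + 20)/3 = 4 + √(2*3*(⅙) + 20)/3 = 4 + √(1 + 20)/3 = 4 + √21/3 ≈ 5.5275)
E*(y - 4) = 28*((4 + √21/3) - 4) = 28*(√21/3) = 28*√21/3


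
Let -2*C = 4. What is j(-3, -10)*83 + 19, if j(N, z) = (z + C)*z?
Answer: 9979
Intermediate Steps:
C = -2 (C = -½*4 = -2)
j(N, z) = z*(-2 + z) (j(N, z) = (z - 2)*z = (-2 + z)*z = z*(-2 + z))
j(-3, -10)*83 + 19 = -10*(-2 - 10)*83 + 19 = -10*(-12)*83 + 19 = 120*83 + 19 = 9960 + 19 = 9979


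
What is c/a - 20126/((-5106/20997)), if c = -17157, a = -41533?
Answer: 2925222707028/35344583 ≈ 82763.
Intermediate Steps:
c/a - 20126/((-5106/20997)) = -17157/(-41533) - 20126/((-5106/20997)) = -17157*(-1/41533) - 20126/((-5106*1/20997)) = 17157/41533 - 20126/(-1702/6999) = 17157/41533 - 20126*(-6999/1702) = 17157/41533 + 70430937/851 = 2925222707028/35344583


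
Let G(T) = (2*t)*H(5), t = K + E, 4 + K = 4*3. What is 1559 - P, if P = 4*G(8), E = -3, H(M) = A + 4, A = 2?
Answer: 1319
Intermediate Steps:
H(M) = 6 (H(M) = 2 + 4 = 6)
K = 8 (K = -4 + 4*3 = -4 + 12 = 8)
t = 5 (t = 8 - 3 = 5)
G(T) = 60 (G(T) = (2*5)*6 = 10*6 = 60)
P = 240 (P = 4*60 = 240)
1559 - P = 1559 - 1*240 = 1559 - 240 = 1319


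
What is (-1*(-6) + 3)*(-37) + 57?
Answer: -276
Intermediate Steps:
(-1*(-6) + 3)*(-37) + 57 = (6 + 3)*(-37) + 57 = 9*(-37) + 57 = -333 + 57 = -276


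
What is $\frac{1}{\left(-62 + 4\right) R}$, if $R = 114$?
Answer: $- \frac{1}{6612} \approx -0.00015124$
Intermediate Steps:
$\frac{1}{\left(-62 + 4\right) R} = \frac{1}{\left(-62 + 4\right) 114} = \frac{1}{\left(-58\right) 114} = \frac{1}{-6612} = - \frac{1}{6612}$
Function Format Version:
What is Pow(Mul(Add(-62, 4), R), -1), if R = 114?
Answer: Rational(-1, 6612) ≈ -0.00015124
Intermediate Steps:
Pow(Mul(Add(-62, 4), R), -1) = Pow(Mul(Add(-62, 4), 114), -1) = Pow(Mul(-58, 114), -1) = Pow(-6612, -1) = Rational(-1, 6612)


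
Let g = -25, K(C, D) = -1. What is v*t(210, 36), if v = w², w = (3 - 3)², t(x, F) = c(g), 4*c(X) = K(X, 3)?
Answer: 0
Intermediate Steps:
c(X) = -¼ (c(X) = (¼)*(-1) = -¼)
t(x, F) = -¼
w = 0 (w = 0² = 0)
v = 0 (v = 0² = 0)
v*t(210, 36) = 0*(-¼) = 0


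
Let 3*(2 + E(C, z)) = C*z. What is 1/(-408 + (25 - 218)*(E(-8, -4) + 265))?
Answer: -3/159677 ≈ -1.8788e-5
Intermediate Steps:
E(C, z) = -2 + C*z/3 (E(C, z) = -2 + (C*z)/3 = -2 + C*z/3)
1/(-408 + (25 - 218)*(E(-8, -4) + 265)) = 1/(-408 + (25 - 218)*((-2 + (⅓)*(-8)*(-4)) + 265)) = 1/(-408 - 193*((-2 + 32/3) + 265)) = 1/(-408 - 193*(26/3 + 265)) = 1/(-408 - 193*821/3) = 1/(-408 - 158453/3) = 1/(-159677/3) = -3/159677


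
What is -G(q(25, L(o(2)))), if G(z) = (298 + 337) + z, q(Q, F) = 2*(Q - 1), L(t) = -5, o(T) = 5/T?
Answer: -683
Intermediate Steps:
q(Q, F) = -2 + 2*Q (q(Q, F) = 2*(-1 + Q) = -2 + 2*Q)
G(z) = 635 + z
-G(q(25, L(o(2)))) = -(635 + (-2 + 2*25)) = -(635 + (-2 + 50)) = -(635 + 48) = -1*683 = -683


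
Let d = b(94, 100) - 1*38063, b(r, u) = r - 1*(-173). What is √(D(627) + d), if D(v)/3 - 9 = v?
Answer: 4*I*√2243 ≈ 189.44*I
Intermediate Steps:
b(r, u) = 173 + r (b(r, u) = r + 173 = 173 + r)
D(v) = 27 + 3*v
d = -37796 (d = (173 + 94) - 1*38063 = 267 - 38063 = -37796)
√(D(627) + d) = √((27 + 3*627) - 37796) = √((27 + 1881) - 37796) = √(1908 - 37796) = √(-35888) = 4*I*√2243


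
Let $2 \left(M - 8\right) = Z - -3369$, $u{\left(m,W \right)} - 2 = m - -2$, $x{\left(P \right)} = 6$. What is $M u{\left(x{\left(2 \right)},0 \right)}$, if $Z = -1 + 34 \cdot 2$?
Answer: $17260$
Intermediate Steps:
$Z = 67$ ($Z = -1 + 68 = 67$)
$u{\left(m,W \right)} = 4 + m$ ($u{\left(m,W \right)} = 2 + \left(m - -2\right) = 2 + \left(m + 2\right) = 2 + \left(2 + m\right) = 4 + m$)
$M = 1726$ ($M = 8 + \frac{67 - -3369}{2} = 8 + \frac{67 + 3369}{2} = 8 + \frac{1}{2} \cdot 3436 = 8 + 1718 = 1726$)
$M u{\left(x{\left(2 \right)},0 \right)} = 1726 \left(4 + 6\right) = 1726 \cdot 10 = 17260$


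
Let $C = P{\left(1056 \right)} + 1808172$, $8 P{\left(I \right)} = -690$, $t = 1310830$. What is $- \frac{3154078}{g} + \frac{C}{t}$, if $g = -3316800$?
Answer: $\frac{506575944017}{217388047200} \approx 2.3303$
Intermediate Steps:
$P{\left(I \right)} = - \frac{345}{4}$ ($P{\left(I \right)} = \frac{1}{8} \left(-690\right) = - \frac{345}{4}$)
$C = \frac{7232343}{4}$ ($C = - \frac{345}{4} + 1808172 = \frac{7232343}{4} \approx 1.8081 \cdot 10^{6}$)
$- \frac{3154078}{g} + \frac{C}{t} = - \frac{3154078}{-3316800} + \frac{7232343}{4 \cdot 1310830} = \left(-3154078\right) \left(- \frac{1}{3316800}\right) + \frac{7232343}{4} \cdot \frac{1}{1310830} = \frac{1577039}{1658400} + \frac{7232343}{5243320} = \frac{506575944017}{217388047200}$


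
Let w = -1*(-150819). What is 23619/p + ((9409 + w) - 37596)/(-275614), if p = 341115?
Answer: -5886981269/15669344935 ≈ -0.37570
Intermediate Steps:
w = 150819
23619/p + ((9409 + w) - 37596)/(-275614) = 23619/341115 + ((9409 + 150819) - 37596)/(-275614) = 23619*(1/341115) + (160228 - 37596)*(-1/275614) = 7873/113705 + 122632*(-1/275614) = 7873/113705 - 61316/137807 = -5886981269/15669344935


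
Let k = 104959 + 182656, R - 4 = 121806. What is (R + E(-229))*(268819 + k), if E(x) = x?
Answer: 67651802154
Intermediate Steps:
R = 121810 (R = 4 + 121806 = 121810)
k = 287615
(R + E(-229))*(268819 + k) = (121810 - 229)*(268819 + 287615) = 121581*556434 = 67651802154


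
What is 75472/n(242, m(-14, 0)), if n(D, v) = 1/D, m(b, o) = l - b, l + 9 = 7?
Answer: 18264224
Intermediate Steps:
l = -2 (l = -9 + 7 = -2)
m(b, o) = -2 - b
75472/n(242, m(-14, 0)) = 75472/(1/242) = 75472*242 = 18264224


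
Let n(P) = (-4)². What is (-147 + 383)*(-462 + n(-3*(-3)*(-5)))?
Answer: -105256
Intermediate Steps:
n(P) = 16
(-147 + 383)*(-462 + n(-3*(-3)*(-5))) = (-147 + 383)*(-462 + 16) = 236*(-446) = -105256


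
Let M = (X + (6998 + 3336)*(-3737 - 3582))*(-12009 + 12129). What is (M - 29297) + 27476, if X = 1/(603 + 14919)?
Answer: -23479993171147/2587 ≈ -9.0761e+9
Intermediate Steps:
X = 1/15522 ≈ 6.4425e-5
M = -23479988460220/2587 (M = (1/15522 + (6998 + 3336)*(-3737 - 3582))*(-12009 + 12129) = (1/15522 + 10334*(-7319))*120 = (1/15522 - 75634546)*120 = -1173999423011/15522*120 = -23479988460220/2587 ≈ -9.0761e+9)
(M - 29297) + 27476 = (-23479988460220/2587 - 29297) + 27476 = -23480064251559/2587 + 27476 = -23479993171147/2587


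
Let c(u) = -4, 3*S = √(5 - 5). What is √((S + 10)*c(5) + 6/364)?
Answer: I*√1324414/182 ≈ 6.3232*I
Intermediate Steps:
S = 0 (S = √(5 - 5)/3 = √0/3 = (⅓)*0 = 0)
√((S + 10)*c(5) + 6/364) = √((0 + 10)*(-4) + 6/364) = √(10*(-4) + 6*(1/364)) = √(-40 + 3/182) = √(-7277/182) = I*√1324414/182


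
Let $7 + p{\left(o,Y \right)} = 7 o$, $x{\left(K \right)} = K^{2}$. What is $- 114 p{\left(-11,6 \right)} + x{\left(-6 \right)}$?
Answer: $9612$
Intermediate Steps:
$p{\left(o,Y \right)} = -7 + 7 o$
$- 114 p{\left(-11,6 \right)} + x{\left(-6 \right)} = - 114 \left(-7 + 7 \left(-11\right)\right) + \left(-6\right)^{2} = - 114 \left(-7 - 77\right) + 36 = \left(-114\right) \left(-84\right) + 36 = 9576 + 36 = 9612$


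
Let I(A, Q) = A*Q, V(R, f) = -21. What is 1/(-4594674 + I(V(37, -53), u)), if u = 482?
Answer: -1/4604796 ≈ -2.1716e-7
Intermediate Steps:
1/(-4594674 + I(V(37, -53), u)) = 1/(-4594674 - 21*482) = 1/(-4594674 - 10122) = 1/(-4604796) = -1/4604796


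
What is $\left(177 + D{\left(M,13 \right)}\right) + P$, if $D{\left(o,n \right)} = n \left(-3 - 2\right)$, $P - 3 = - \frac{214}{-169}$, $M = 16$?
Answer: $\frac{19649}{169} \approx 116.27$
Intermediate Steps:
$P = \frac{721}{169}$ ($P = 3 - \frac{214}{-169} = 3 - - \frac{214}{169} = 3 + \frac{214}{169} = \frac{721}{169} \approx 4.2663$)
$D{\left(o,n \right)} = - 5 n$ ($D{\left(o,n \right)} = n \left(-5\right) = - 5 n$)
$\left(177 + D{\left(M,13 \right)}\right) + P = \left(177 - 65\right) + \frac{721}{169} = 112 + \frac{721}{169} = \frac{19649}{169}$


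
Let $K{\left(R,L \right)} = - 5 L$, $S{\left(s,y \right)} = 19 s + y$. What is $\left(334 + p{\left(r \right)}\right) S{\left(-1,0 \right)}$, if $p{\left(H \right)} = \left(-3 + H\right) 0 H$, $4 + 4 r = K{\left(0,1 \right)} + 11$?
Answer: $-6346$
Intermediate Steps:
$S{\left(s,y \right)} = y + 19 s$
$r = \frac{1}{2}$ ($r = -1 + \frac{\left(-5\right) 1 + 11}{4} = -1 + \frac{-5 + 11}{4} = -1 + \frac{1}{4} \cdot 6 = -1 + \frac{3}{2} = \frac{1}{2} \approx 0.5$)
$p{\left(H \right)} = 0$ ($p{\left(H \right)} = 0 H = 0$)
$\left(334 + p{\left(r \right)}\right) S{\left(-1,0 \right)} = \left(334 + 0\right) \left(0 + 19 \left(-1\right)\right) = 334 \left(0 - 19\right) = 334 \left(-19\right) = -6346$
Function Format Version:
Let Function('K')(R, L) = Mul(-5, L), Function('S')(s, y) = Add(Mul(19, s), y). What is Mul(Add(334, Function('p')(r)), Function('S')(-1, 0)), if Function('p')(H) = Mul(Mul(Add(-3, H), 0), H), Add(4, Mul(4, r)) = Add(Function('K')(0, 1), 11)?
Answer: -6346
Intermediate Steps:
Function('S')(s, y) = Add(y, Mul(19, s))
r = Rational(1, 2) (r = Add(-1, Mul(Rational(1, 4), Add(Mul(-5, 1), 11))) = Add(-1, Mul(Rational(1, 4), Add(-5, 11))) = Add(-1, Mul(Rational(1, 4), 6)) = Add(-1, Rational(3, 2)) = Rational(1, 2) ≈ 0.50000)
Function('p')(H) = 0 (Function('p')(H) = Mul(0, H) = 0)
Mul(Add(334, Function('p')(r)), Function('S')(-1, 0)) = Mul(Add(334, 0), Add(0, Mul(19, -1))) = Mul(334, Add(0, -19)) = Mul(334, -19) = -6346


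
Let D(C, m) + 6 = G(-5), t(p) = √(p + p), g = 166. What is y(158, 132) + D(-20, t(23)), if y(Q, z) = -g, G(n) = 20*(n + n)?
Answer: -372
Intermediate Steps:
t(p) = √2*√p (t(p) = √(2*p) = √2*√p)
G(n) = 40*n (G(n) = 20*(2*n) = 40*n)
D(C, m) = -206 (D(C, m) = -6 + 40*(-5) = -6 - 200 = -206)
y(Q, z) = -166 (y(Q, z) = -1*166 = -166)
y(158, 132) + D(-20, t(23)) = -166 - 206 = -372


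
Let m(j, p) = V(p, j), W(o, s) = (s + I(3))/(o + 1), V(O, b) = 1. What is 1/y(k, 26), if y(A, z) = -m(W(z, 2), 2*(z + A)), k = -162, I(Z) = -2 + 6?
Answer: -1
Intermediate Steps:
I(Z) = 4
W(o, s) = (4 + s)/(1 + o) (W(o, s) = (s + 4)/(o + 1) = (4 + s)/(1 + o))
m(j, p) = 1
y(A, z) = -1 (y(A, z) = -1*1 = -1)
1/y(k, 26) = 1/(-1) = -1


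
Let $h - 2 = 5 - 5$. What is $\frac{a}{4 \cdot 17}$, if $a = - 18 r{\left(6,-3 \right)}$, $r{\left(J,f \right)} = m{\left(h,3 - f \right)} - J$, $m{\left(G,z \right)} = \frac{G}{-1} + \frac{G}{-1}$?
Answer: $\frac{45}{17} \approx 2.6471$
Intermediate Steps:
$h = 2$ ($h = 2 + \left(5 - 5\right) = 2 + 0 = 2$)
$m{\left(G,z \right)} = - 2 G$ ($m{\left(G,z \right)} = G \left(-1\right) + G \left(-1\right) = - G - G = - 2 G$)
$r{\left(J,f \right)} = -4 - J$ ($r{\left(J,f \right)} = \left(-2\right) 2 - J = -4 - J$)
$a = 180$ ($a = - 18 \left(-4 - 6\right) = \left(-18\right) \left(-10\right) = 180$)
$\frac{a}{4 \cdot 17} = \frac{180}{4 \cdot 17} = \frac{180}{68} = 180 \cdot \frac{1}{68} = \frac{45}{17}$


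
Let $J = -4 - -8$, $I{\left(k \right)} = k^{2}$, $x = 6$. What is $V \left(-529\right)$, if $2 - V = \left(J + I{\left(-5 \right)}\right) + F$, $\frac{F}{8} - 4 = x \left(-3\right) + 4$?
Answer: $-28037$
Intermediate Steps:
$J = 4$ ($J = -4 + 8 = 4$)
$F = -80$ ($F = 32 + 8 \left(6 \left(-3\right) + 4\right) = 32 + 8 \left(-18 + 4\right) = 32 + 8 \left(-14\right) = 32 - 112 = -80$)
$V = 53$ ($V = 2 - \left(\left(4 + \left(-5\right)^{2}\right) - 80\right) = 2 - \left(\left(4 + 25\right) - 80\right) = 2 - \left(29 - 80\right) = 2 - -51 = 2 + 51 = 53$)
$V \left(-529\right) = 53 \left(-529\right) = -28037$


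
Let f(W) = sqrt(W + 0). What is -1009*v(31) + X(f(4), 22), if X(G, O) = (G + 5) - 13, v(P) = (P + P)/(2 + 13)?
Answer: -62648/15 ≈ -4176.5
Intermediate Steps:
v(P) = 2*P/15 (v(P) = (2*P)/15 = (2*P)*(1/15) = 2*P/15)
f(W) = sqrt(W)
X(G, O) = -8 + G (X(G, O) = (5 + G) - 13 = -8 + G)
-1009*v(31) + X(f(4), 22) = -2018*31/15 + (-8 + sqrt(4)) = -1009*62/15 + (-8 + 2) = -62558/15 - 6 = -62648/15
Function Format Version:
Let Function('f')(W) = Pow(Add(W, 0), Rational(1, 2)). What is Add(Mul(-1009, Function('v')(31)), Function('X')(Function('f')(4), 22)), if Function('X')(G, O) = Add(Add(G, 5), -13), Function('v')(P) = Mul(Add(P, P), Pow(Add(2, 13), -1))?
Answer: Rational(-62648, 15) ≈ -4176.5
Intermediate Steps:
Function('v')(P) = Mul(Rational(2, 15), P) (Function('v')(P) = Mul(Mul(2, P), Pow(15, -1)) = Mul(Mul(2, P), Rational(1, 15)) = Mul(Rational(2, 15), P))
Function('f')(W) = Pow(W, Rational(1, 2))
Function('X')(G, O) = Add(-8, G) (Function('X')(G, O) = Add(Add(5, G), -13) = Add(-8, G))
Add(Mul(-1009, Function('v')(31)), Function('X')(Function('f')(4), 22)) = Add(Mul(-1009, Mul(Rational(2, 15), 31)), Add(-8, Pow(4, Rational(1, 2)))) = Add(Mul(-1009, Rational(62, 15)), Add(-8, 2)) = Add(Rational(-62558, 15), -6) = Rational(-62648, 15)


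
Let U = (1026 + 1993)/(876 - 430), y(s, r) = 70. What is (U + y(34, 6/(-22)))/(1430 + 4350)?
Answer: 34239/2577880 ≈ 0.013282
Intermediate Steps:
U = 3019/446 ≈ 6.7691
(U + y(34, 6/(-22)))/(1430 + 4350) = (3019/446 + 70)/(1430 + 4350) = (34239/446)/5780 = (34239/446)*(1/5780) = 34239/2577880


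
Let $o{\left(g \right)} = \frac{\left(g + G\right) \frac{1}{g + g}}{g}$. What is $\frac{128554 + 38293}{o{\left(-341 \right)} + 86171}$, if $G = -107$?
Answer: $\frac{19401136007}{10020049827} \approx 1.9362$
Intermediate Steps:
$o{\left(g \right)} = \frac{-107 + g}{2 g^{2}}$ ($o{\left(g \right)} = \frac{\left(g - 107\right) \frac{1}{g + g}}{g} = \frac{\left(-107 + g\right) \frac{1}{2 g}}{g} = \frac{\frac{1}{2} \frac{1}{g} \left(-107 + g\right)}{g} = \frac{-107 + g}{2 g^{2}}$)
$\frac{128554 + 38293}{o{\left(-341 \right)} + 86171} = \frac{128554 + 38293}{\frac{-107 - 341}{2 \cdot 116281} + 86171} = \frac{166847}{\frac{1}{2} \cdot \frac{1}{116281} \left(-448\right) + 86171} = \frac{166847}{- \frac{224}{116281} + 86171} = \frac{166847}{\frac{10020049827}{116281}} = 166847 \cdot \frac{116281}{10020049827} = \frac{19401136007}{10020049827}$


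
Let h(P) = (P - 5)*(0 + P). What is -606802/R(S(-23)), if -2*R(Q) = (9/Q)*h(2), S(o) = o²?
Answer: -320998258/27 ≈ -1.1889e+7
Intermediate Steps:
h(P) = P*(-5 + P) (h(P) = (-5 + P)*P = P*(-5 + P))
R(Q) = 27/Q (R(Q) = -9/Q*2*(-5 + 2)/2 = -9/Q*2*(-3)/2 = -9/Q*(-6)/2 = -(-27)/Q = 27/Q)
-606802/R(S(-23)) = -606802/(27/((-23)²)) = -606802/(27/529) = -606802/(27*(1/529)) = -606802/27/529 = -606802*529/27 = -320998258/27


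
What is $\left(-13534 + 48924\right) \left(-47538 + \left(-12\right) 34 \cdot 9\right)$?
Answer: $-1812321900$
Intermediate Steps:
$\left(-13534 + 48924\right) \left(-47538 + \left(-12\right) 34 \cdot 9\right) = 35390 \left(-47538 - 3672\right) = 35390 \left(-51210\right) = -1812321900$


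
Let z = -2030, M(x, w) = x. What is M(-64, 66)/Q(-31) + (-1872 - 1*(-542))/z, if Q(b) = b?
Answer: 2445/899 ≈ 2.7197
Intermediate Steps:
M(-64, 66)/Q(-31) + (-1872 - 1*(-542))/z = -64/(-31) + (-1872 - 1*(-542))/(-2030) = -64*(-1/31) + (-1872 + 542)*(-1/2030) = 64/31 - 1330*(-1/2030) = 64/31 + 19/29 = 2445/899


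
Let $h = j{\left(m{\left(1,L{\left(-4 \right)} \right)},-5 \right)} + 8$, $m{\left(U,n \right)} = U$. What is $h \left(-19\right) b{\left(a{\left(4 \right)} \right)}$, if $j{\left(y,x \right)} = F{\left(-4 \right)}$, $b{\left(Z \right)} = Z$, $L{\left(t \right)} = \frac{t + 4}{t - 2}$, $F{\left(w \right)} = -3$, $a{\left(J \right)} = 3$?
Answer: $-285$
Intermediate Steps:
$L{\left(t \right)} = \frac{4 + t}{-2 + t}$
$j{\left(y,x \right)} = -3$
$h = 5$ ($h = -3 + 8 = 5$)
$h \left(-19\right) b{\left(a{\left(4 \right)} \right)} = 5 \left(-19\right) 3 = \left(-95\right) 3 = -285$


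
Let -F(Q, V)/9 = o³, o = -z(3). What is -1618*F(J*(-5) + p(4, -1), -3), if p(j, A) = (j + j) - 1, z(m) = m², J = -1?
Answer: -10615698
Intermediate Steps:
o = -9 (o = -1*3² = -1*9 = -9)
p(j, A) = -1 + 2*j (p(j, A) = 2*j - 1 = -1 + 2*j)
F(Q, V) = 6561 (F(Q, V) = -9*(-9)³ = -9*(-729) = 6561)
-1618*F(J*(-5) + p(4, -1), -3) = -1618*6561 = -10615698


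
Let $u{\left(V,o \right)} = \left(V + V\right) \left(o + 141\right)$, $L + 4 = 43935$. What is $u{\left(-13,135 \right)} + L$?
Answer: $36755$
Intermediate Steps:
$L = 43931$ ($L = -4 + 43935 = 43931$)
$u{\left(V,o \right)} = 2 V \left(141 + o\right)$
$u{\left(-13,135 \right)} + L = 2 \left(-13\right) \left(141 + 135\right) + 43931 = 2 \left(-13\right) 276 + 43931 = -7176 + 43931 = 36755$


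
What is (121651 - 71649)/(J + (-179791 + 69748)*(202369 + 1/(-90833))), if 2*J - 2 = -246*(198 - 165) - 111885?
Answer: -9083663332/4045584076141169 ≈ -2.2453e-6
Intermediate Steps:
J = -120001/2 (J = 1 + (-246*(198 - 165) - 111885)/2 = 1 + (-246*33 - 111885)/2 = 1 + (-8118 - 111885)/2 = 1 + (½)*(-120003) = 1 - 120003/2 = -120001/2 ≈ -60001.)
(121651 - 71649)/(J + (-179791 + 69748)*(202369 + 1/(-90833))) = (121651 - 71649)/(-120001/2 + (-179791 + 69748)*(202369 + 1/(-90833))) = 50002/(-120001/2 - 110043*(202369 - 1/90833)) = 50002/(-120001/2 - 110043*18381783376/90833) = 50002/(-120001/2 - 2022786588045168/90833) = 50002/(-4045584076141169/181666) = 50002*(-181666/4045584076141169) = -9083663332/4045584076141169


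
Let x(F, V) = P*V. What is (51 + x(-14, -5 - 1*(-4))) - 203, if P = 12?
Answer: -164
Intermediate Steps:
x(F, V) = 12*V
(51 + x(-14, -5 - 1*(-4))) - 203 = (51 + 12*(-5 - 1*(-4))) - 203 = (51 + 12*(-5 + 4)) - 203 = (51 + 12*(-1)) - 203 = (51 - 12) - 203 = 39 - 203 = -164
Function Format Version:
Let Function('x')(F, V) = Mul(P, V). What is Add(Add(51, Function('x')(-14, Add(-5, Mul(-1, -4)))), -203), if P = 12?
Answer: -164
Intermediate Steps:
Function('x')(F, V) = Mul(12, V)
Add(Add(51, Function('x')(-14, Add(-5, Mul(-1, -4)))), -203) = Add(Add(51, Mul(12, Add(-5, Mul(-1, -4)))), -203) = Add(Add(51, Mul(12, Add(-5, 4))), -203) = Add(Add(51, Mul(12, -1)), -203) = Add(Add(51, -12), -203) = Add(39, -203) = -164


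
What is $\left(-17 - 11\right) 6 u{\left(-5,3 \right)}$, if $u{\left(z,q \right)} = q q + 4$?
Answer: $-2184$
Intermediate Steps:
$u{\left(z,q \right)} = 4 + q^{2}$ ($u{\left(z,q \right)} = q^{2} + 4 = 4 + q^{2}$)
$\left(-17 - 11\right) 6 u{\left(-5,3 \right)} = \left(-17 - 11\right) 6 \left(4 + 3^{2}\right) = \left(-17 - 11\right) 6 \left(4 + 9\right) = \left(-28\right) 6 \cdot 13 = \left(-168\right) 13 = -2184$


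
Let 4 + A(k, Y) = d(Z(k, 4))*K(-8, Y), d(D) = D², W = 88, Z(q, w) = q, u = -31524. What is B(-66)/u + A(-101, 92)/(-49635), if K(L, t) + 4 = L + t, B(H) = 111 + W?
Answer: -8578619063/521564580 ≈ -16.448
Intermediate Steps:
B(H) = 199 (B(H) = 111 + 88 = 199)
K(L, t) = -4 + L + t (K(L, t) = -4 + (L + t) = -4 + L + t)
A(k, Y) = -4 + k²*(-12 + Y) (A(k, Y) = -4 + k²*(-4 - 8 + Y) = -4 + k²*(-12 + Y))
B(-66)/u + A(-101, 92)/(-49635) = 199/(-31524) + (-4 + (-101)²*(-12 + 92))/(-49635) = 199*(-1/31524) + (-4 + 10201*80)*(-1/49635) = -199/31524 + (-4 + 816080)*(-1/49635) = -199/31524 + 816076*(-1/49635) = -199/31524 - 816076/49635 = -8578619063/521564580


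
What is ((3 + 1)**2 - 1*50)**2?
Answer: 1156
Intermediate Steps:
((3 + 1)**2 - 1*50)**2 = (4**2 - 50)**2 = (16 - 50)**2 = (-34)**2 = 1156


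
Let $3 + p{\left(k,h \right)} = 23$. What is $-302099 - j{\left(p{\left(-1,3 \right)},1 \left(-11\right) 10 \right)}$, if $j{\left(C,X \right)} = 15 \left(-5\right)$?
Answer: $-302024$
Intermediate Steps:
$p{\left(k,h \right)} = 20$ ($p{\left(k,h \right)} = -3 + 23 = 20$)
$j{\left(C,X \right)} = -75$
$-302099 - j{\left(p{\left(-1,3 \right)},1 \left(-11\right) 10 \right)} = -302099 - -75 = -302099 + 75 = -302024$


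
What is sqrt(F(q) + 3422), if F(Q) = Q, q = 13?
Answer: sqrt(3435) ≈ 58.609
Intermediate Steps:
sqrt(F(q) + 3422) = sqrt(13 + 3422) = sqrt(3435)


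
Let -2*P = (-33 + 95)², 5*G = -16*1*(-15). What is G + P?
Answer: -1874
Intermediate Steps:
G = 48 (G = (-16*1*(-15))/5 = (-16*(-15))/5 = (⅕)*240 = 48)
P = -1922 (P = -(-33 + 95)²/2 = -½*62² = -½*3844 = -1922)
G + P = 48 - 1922 = -1874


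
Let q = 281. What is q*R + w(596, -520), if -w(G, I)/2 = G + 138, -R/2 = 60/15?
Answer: -3716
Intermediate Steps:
R = -8 (R = -120/15 = -2*4 = -8)
w(G, I) = -276 - 2*G (w(G, I) = -2*(G + 138) = -2*(138 + G) = -276 - 2*G)
q*R + w(596, -520) = 281*(-8) + (-276 - 2*596) = -2248 + (-276 - 1192) = -2248 - 1468 = -3716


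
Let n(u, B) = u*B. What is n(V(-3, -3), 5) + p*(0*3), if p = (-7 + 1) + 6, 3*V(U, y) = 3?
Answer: 5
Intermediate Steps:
V(U, y) = 1 (V(U, y) = (⅓)*3 = 1)
p = 0 (p = -6 + 6 = 0)
n(u, B) = B*u
n(V(-3, -3), 5) + p*(0*3) = 5*1 + 0*(0*3) = 5 + 0*0 = 5 + 0 = 5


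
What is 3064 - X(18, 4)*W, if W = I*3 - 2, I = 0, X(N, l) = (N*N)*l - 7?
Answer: 5642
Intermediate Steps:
X(N, l) = -7 + l*N**2 (X(N, l) = N**2*l - 7 = l*N**2 - 7 = -7 + l*N**2)
W = -2 (W = 0*3 - 2 = 0 - 2 = -2)
3064 - X(18, 4)*W = 3064 - (-7 + 4*18**2)*(-2) = 3064 - (-7 + 4*324)*(-2) = 3064 - (-7 + 1296)*(-2) = 3064 - 1289*(-2) = 3064 - 1*(-2578) = 3064 + 2578 = 5642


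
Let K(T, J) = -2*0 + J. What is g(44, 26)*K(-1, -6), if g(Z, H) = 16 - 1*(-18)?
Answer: -204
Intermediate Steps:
g(Z, H) = 34 (g(Z, H) = 16 + 18 = 34)
K(T, J) = J (K(T, J) = 0 + J = J)
g(44, 26)*K(-1, -6) = 34*(-6) = -204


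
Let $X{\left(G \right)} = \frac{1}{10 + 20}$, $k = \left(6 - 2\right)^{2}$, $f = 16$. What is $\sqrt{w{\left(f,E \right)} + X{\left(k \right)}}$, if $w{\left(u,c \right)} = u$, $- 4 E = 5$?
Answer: $\frac{\sqrt{14430}}{30} \approx 4.0042$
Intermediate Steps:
$E = - \frac{5}{4}$ ($E = \left(- \frac{1}{4}\right) 5 = - \frac{5}{4} \approx -1.25$)
$k = 16$ ($k = 4^{2} = 16$)
$X{\left(G \right)} = \frac{1}{30}$
$\sqrt{w{\left(f,E \right)} + X{\left(k \right)}} = \sqrt{16 + \frac{1}{30}} = \sqrt{\frac{481}{30}} = \frac{\sqrt{14430}}{30}$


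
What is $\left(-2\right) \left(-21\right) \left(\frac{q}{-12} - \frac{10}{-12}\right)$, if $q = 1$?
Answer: $\frac{63}{2} \approx 31.5$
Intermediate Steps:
$\left(-2\right) \left(-21\right) \left(\frac{q}{-12} - \frac{10}{-12}\right) = \left(-2\right) \left(-21\right) \left(1 \frac{1}{-12} - \frac{10}{-12}\right) = 42 \left(1 \left(- \frac{1}{12}\right) - - \frac{5}{6}\right) = 42 \left(- \frac{1}{12} + \frac{5}{6}\right) = 42 \cdot \frac{3}{4} = \frac{63}{2}$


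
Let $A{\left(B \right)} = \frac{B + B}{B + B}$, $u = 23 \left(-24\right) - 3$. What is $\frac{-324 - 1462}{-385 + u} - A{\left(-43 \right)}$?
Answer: $\frac{9}{10} \approx 0.9$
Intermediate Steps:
$u = -555$ ($u = -552 - 3 = -555$)
$A{\left(B \right)} = 1$ ($A{\left(B \right)} = \frac{2 B}{2 B} = 2 B \frac{1}{2 B} = 1$)
$\frac{-324 - 1462}{-385 + u} - A{\left(-43 \right)} = \frac{-324 - 1462}{-385 - 555} - 1 = - \frac{1786}{-940} - 1 = \left(-1786\right) \left(- \frac{1}{940}\right) - 1 = \frac{19}{10} - 1 = \frac{9}{10}$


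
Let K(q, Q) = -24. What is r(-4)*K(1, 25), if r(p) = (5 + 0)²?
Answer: -600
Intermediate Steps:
r(p) = 25 (r(p) = 5² = 25)
r(-4)*K(1, 25) = 25*(-24) = -600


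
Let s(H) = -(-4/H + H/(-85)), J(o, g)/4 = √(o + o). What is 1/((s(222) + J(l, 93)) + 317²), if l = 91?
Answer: 1277955286035/128423772451106647 - 356076900*√182/898966407157746529 ≈ 9.9457e-6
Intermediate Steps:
J(o, g) = 4*√2*√o (J(o, g) = 4*√(o + o) = 4*√(2*o) = 4*(√2*√o) = 4*√2*√o)
s(H) = 4/H + H/85 (s(H) = -(-4/H + H*(-1/85)) = -(-4/H - H/85) = 4/H + H/85)
1/((s(222) + J(l, 93)) + 317²) = 1/(((4/222 + (1/85)*222) + 4*√2*√91) + 317²) = 1/(((4*(1/222) + 222/85) + 4*√182) + 100489) = 1/(((2/111 + 222/85) + 4*√182) + 100489) = 1/((24812/9435 + 4*√182) + 100489) = 1/(948138527/9435 + 4*√182)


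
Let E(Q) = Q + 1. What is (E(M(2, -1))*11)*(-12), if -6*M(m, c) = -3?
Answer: -198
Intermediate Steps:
M(m, c) = ½ (M(m, c) = -⅙*(-3) = ½)
E(Q) = 1 + Q
(E(M(2, -1))*11)*(-12) = ((1 + ½)*11)*(-12) = ((3/2)*11)*(-12) = (33/2)*(-12) = -198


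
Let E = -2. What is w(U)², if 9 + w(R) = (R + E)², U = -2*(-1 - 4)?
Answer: 3025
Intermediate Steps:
U = 10 (U = -2*(-5) = 10)
w(R) = -9 + (-2 + R)² (w(R) = -9 + (R - 2)² = -9 + (-2 + R)²)
w(U)² = (-9 + (-2 + 10)²)² = (-9 + 8²)² = (-9 + 64)² = 55² = 3025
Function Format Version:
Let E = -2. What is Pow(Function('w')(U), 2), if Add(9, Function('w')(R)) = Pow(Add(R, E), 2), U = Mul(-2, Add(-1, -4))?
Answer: 3025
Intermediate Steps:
U = 10 (U = Mul(-2, -5) = 10)
Function('w')(R) = Add(-9, Pow(Add(-2, R), 2)) (Function('w')(R) = Add(-9, Pow(Add(R, -2), 2)) = Add(-9, Pow(Add(-2, R), 2)))
Pow(Function('w')(U), 2) = Pow(Add(-9, Pow(Add(-2, 10), 2)), 2) = Pow(Add(-9, Pow(8, 2)), 2) = Pow(Add(-9, 64), 2) = Pow(55, 2) = 3025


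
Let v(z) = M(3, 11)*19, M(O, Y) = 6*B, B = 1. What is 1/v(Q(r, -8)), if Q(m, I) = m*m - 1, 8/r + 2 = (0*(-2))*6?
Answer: 1/114 ≈ 0.0087719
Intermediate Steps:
M(O, Y) = 6 (M(O, Y) = 6*1 = 6)
r = -4 (r = 8/(-2 + (0*(-2))*6) = 8/(-2 + 0*6) = 8/(-2 + 0) = 8/(-2) = 8*(-1/2) = -4)
Q(m, I) = -1 + m**2 (Q(m, I) = m**2 - 1 = -1 + m**2)
v(z) = 114 (v(z) = 6*19 = 114)
1/v(Q(r, -8)) = 1/114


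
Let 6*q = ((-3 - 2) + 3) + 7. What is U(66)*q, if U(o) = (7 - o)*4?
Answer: -590/3 ≈ -196.67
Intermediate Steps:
U(o) = 28 - 4*o
q = 5/6 (q = (((-3 - 2) + 3) + 7)/6 = ((-5 + 3) + 7)/6 = (-2 + 7)/6 = (1/6)*5 = 5/6 ≈ 0.83333)
U(66)*q = (28 - 4*66)*(5/6) = (28 - 264)*(5/6) = -236*5/6 = -590/3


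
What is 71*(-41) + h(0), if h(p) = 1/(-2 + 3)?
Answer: -2910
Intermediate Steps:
h(p) = 1 (h(p) = 1/1 = 1)
71*(-41) + h(0) = 71*(-41) + 1 = -2911 + 1 = -2910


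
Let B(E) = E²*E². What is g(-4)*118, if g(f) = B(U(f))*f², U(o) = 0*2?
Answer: 0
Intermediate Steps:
U(o) = 0
B(E) = E⁴
g(f) = 0 (g(f) = 0⁴*f² = 0*f² = 0)
g(-4)*118 = 0*118 = 0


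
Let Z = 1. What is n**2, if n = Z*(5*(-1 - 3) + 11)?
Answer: 81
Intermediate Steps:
n = -9 (n = 1*(5*(-1 - 3) + 11) = 1*(5*(-4) + 11) = 1*(-20 + 11) = 1*(-9) = -9)
n**2 = (-9)**2 = 81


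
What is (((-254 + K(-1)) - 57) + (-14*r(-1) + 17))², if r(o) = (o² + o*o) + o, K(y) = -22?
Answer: 108900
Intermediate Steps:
r(o) = o + 2*o² (r(o) = (o² + o²) + o = 2*o² + o = o + 2*o²)
(((-254 + K(-1)) - 57) + (-14*r(-1) + 17))² = (((-254 - 22) - 57) + (-(-14)*(1 + 2*(-1)) + 17))² = ((-276 - 57) + (-(-14)*(1 - 2) + 17))² = (-333 + (-(-14)*(-1) + 17))² = (-333 + (-14*1 + 17))² = (-333 + (-14 + 17))² = (-333 + 3)² = (-330)² = 108900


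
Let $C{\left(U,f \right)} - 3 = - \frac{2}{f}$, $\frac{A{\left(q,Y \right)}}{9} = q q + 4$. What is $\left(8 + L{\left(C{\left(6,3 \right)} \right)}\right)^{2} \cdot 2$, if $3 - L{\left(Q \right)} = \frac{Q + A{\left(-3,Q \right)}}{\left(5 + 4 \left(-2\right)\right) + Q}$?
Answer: $72200$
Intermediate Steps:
$A{\left(q,Y \right)} = 36 + 9 q^{2}$ ($A{\left(q,Y \right)} = 9 \left(q q + 4\right) = 9 \left(q^{2} + 4\right) = 9 \left(4 + q^{2}\right) = 36 + 9 q^{2}$)
$C{\left(U,f \right)} = 3 - \frac{2}{f}$
$L{\left(Q \right)} = 3 - \frac{117 + Q}{-3 + Q}$ ($L{\left(Q \right)} = 3 - \frac{Q + \left(36 + 9 \left(-3\right)^{2}\right)}{\left(5 + 4 \left(-2\right)\right) + Q} = 3 - \frac{Q + \left(36 + 9 \cdot 9\right)}{\left(5 - 8\right) + Q} = 3 - \frac{Q + \left(36 + 81\right)}{-3 + Q} = 3 - \frac{Q + 117}{-3 + Q} = 3 - \frac{117 + Q}{-3 + Q}$)
$\left(8 + L{\left(C{\left(6,3 \right)} \right)}\right)^{2} \cdot 2 = \left(8 + \frac{2 \left(-63 + \left(3 - \frac{2}{3}\right)\right)}{-3 + \left(3 - \frac{2}{3}\right)}\right)^{2} \cdot 2 = \left(8 + \frac{2 \left(-63 + \frac{7}{3}\right)}{-3 + \frac{7}{3}}\right)^{2} \cdot 2 = \left(8 + 2 \frac{1}{- \frac{2}{3}} \left(- \frac{182}{3}\right)\right)^{2} \cdot 2 = \left(8 + 2 \left(- \frac{3}{2}\right) \left(- \frac{182}{3}\right)\right)^{2} \cdot 2 = \left(8 + 182\right)^{2} \cdot 2 = 190^{2} \cdot 2 = 36100 \cdot 2 = 72200$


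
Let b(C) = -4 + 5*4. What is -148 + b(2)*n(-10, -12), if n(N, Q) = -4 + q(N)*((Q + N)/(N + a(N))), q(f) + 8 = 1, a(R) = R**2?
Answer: -8308/45 ≈ -184.62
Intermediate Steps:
b(C) = 16 (b(C) = -4 + 20 = 16)
q(f) = -7 (q(f) = -8 + 1 = -7)
n(N, Q) = -4 - 7*(N + Q)/(N + N**2) (n(N, Q) = -4 - 7*(Q + N)/(N + N**2) = -4 - 7*(N + Q)/(N + N**2))
-148 + b(2)*n(-10, -12) = -148 + 16*((-11*(-10) - 7*(-12) - 4*(-10)**2)/((-10)*(1 - 10))) = -148 + 16*(-1/10*(110 + 84 - 4*100)/(-9)) = -148 + 16*(-1/10*(-1/9)*(110 + 84 - 400)) = -148 + 16*(-1/10*(-1/9)*(-206)) = -148 + 16*(-103/45) = -148 - 1648/45 = -8308/45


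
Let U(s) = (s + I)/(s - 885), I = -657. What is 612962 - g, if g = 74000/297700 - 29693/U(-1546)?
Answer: 4234896880493/6558331 ≈ 6.4573e+5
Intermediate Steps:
U(s) = (-657 + s)/(-885 + s) (U(s) = (s - 657)/(s - 885) = (-657 + s)/(-885 + s))
g = -214889194071/6558331 (g = 74000/297700 - 29693*(-885 - 1546)/(-657 - 1546) = 74000*(1/297700) - 29693/(-2203/(-2431)) = 740/2977 - 29693/((-1/2431*(-2203))) = 740/2977 - 29693/2203/2431 = 740/2977 - 29693*2431/2203 = 740/2977 - 72183683/2203 = -214889194071/6558331 ≈ -32766.)
612962 - g = 612962 - 1*(-214889194071/6558331) = 612962 + 214889194071/6558331 = 4234896880493/6558331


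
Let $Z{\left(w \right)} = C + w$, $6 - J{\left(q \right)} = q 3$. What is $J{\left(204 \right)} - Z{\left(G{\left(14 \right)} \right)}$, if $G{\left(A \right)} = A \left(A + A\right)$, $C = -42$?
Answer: $-956$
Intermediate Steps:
$J{\left(q \right)} = 6 - 3 q$ ($J{\left(q \right)} = 6 - q 3 = 6 - 3 q$)
$G{\left(A \right)} = 2 A^{2}$ ($G{\left(A \right)} = A 2 A = 2 A^{2}$)
$Z{\left(w \right)} = -42 + w$
$J{\left(204 \right)} - Z{\left(G{\left(14 \right)} \right)} = \left(6 - 612\right) - \left(-42 + 2 \cdot 14^{2}\right) = \left(6 - 612\right) - \left(-42 + 2 \cdot 196\right) = -606 - \left(-42 + 392\right) = -606 - 350 = -956$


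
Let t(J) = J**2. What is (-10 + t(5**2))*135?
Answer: 83025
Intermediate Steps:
(-10 + t(5**2))*135 = (-10 + (5**2)**2)*135 = (-10 + 25**2)*135 = (-10 + 625)*135 = 615*135 = 83025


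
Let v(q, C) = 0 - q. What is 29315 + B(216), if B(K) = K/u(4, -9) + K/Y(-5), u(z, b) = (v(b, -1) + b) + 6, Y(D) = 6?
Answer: 29387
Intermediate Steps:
v(q, C) = -q
u(z, b) = 6 (u(z, b) = (-b + b) + 6 = 0 + 6 = 6)
B(K) = K/3 (B(K) = K/6 + K/6 = K/3)
29315 + B(216) = 29315 + (1/3)*216 = 29315 + 72 = 29387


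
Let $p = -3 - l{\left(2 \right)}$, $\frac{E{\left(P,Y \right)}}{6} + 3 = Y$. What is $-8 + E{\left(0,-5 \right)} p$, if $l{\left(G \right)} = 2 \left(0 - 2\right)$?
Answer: $-56$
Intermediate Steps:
$l{\left(G \right)} = -4$ ($l{\left(G \right)} = 2 \left(-2\right) = -4$)
$E{\left(P,Y \right)} = -18 + 6 Y$
$p = 1$ ($p = -3 - -4 = -3 + 4 = 1$)
$-8 + E{\left(0,-5 \right)} p = -8 + \left(-18 + 6 \left(-5\right)\right) 1 = -8 + \left(-18 - 30\right) 1 = -8 - 48 = -56$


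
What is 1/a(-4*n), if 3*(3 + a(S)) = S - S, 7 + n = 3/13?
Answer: -1/3 ≈ -0.33333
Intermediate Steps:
n = -88/13 (n = -7 + 3/13 = -88/13 ≈ -6.7692)
a(S) = -3 (a(S) = -3 + (S - S)/3 = -3 + (1/3)*0 = -3 + 0 = -3)
1/a(-4*n) = 1/(-3) = -1/3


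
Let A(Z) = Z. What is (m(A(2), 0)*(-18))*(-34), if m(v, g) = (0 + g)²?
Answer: 0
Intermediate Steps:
m(v, g) = g²
(m(A(2), 0)*(-18))*(-34) = (0²*(-18))*(-34) = (0*(-18))*(-34) = 0*(-34) = 0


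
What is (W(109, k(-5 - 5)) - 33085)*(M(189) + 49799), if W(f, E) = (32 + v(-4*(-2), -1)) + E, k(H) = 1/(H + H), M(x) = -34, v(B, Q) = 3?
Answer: -6578942953/4 ≈ -1.6447e+9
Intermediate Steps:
k(H) = 1/(2*H)
W(f, E) = 35 + E (W(f, E) = (32 + 3) + E = 35 + E)
(W(109, k(-5 - 5)) - 33085)*(M(189) + 49799) = ((35 + 1/(2*(-5 - 5))) - 33085)*(-34 + 49799) = ((35 + (1/2)/(-10)) - 33085)*49765 = ((35 + (1/2)*(-1/10)) - 33085)*49765 = ((35 - 1/20) - 33085)*49765 = (699/20 - 33085)*49765 = -661001/20*49765 = -6578942953/4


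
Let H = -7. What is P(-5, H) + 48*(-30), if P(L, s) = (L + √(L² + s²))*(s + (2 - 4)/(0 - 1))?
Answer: -1415 - 5*√74 ≈ -1458.0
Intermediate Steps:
P(L, s) = (2 + s)*(L + √(L² + s²)) (P(L, s) = (L + √(L² + s²))*(s - 2/(-1)) = (L + √(L² + s²))*(s - 2*(-1)) = (L + √(L² + s²))*(s + 2) = (L + √(L² + s²))*(2 + s) = (2 + s)*(L + √(L² + s²)))
P(-5, H) + 48*(-30) = (2*(-5) + 2*√((-5)² + (-7)²) - 5*(-7) - 7*√((-5)² + (-7)²)) + 48*(-30) = (-10 + 2*√(25 + 49) + 35 - 7*√(25 + 49)) - 1440 = (-10 + 2*√74 + 35 - 7*√74) - 1440 = (25 - 5*√74) - 1440 = -1415 - 5*√74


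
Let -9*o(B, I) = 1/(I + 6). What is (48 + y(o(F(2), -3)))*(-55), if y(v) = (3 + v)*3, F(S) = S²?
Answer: -28160/9 ≈ -3128.9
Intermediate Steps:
o(B, I) = -1/(9*(6 + I)) (o(B, I) = -1/(9*(I + 6)) = -1/(9*(6 + I)))
y(v) = 9 + 3*v
(48 + y(o(F(2), -3)))*(-55) = (48 + (9 + 3*(-1/(54 + 9*(-3)))))*(-55) = (48 + (9 + 3*(-1/(54 - 27))))*(-55) = (48 + (9 + 3*(-1/27)))*(-55) = (48 + (9 - ⅑))*(-55) = (48 + 80/9)*(-55) = (512/9)*(-55) = -28160/9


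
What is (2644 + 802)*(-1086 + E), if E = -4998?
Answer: -20965464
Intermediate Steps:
(2644 + 802)*(-1086 + E) = (2644 + 802)*(-1086 - 4998) = 3446*(-6084) = -20965464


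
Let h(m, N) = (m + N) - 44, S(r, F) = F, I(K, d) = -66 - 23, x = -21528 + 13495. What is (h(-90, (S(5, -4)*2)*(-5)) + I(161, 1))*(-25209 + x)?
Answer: 6083286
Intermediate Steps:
x = -8033
I(K, d) = -89
h(m, N) = -44 + N + m (h(m, N) = (N + m) - 44 = -44 + N + m)
(h(-90, (S(5, -4)*2)*(-5)) + I(161, 1))*(-25209 + x) = ((-44 - 4*2*(-5) - 90) - 89)*(-25209 - 8033) = ((-44 - 8*(-5) - 90) - 89)*(-33242) = ((-44 + 40 - 90) - 89)*(-33242) = (-94 - 89)*(-33242) = -183*(-33242) = 6083286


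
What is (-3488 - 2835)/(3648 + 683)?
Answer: -6323/4331 ≈ -1.4599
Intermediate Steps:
(-3488 - 2835)/(3648 + 683) = -6323/4331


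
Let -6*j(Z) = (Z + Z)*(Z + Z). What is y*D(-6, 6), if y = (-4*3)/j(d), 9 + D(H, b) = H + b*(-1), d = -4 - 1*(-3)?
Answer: -378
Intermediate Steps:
d = -1 (d = -4 + 3 = -1)
D(H, b) = -9 + H - b (D(H, b) = -9 + (H + b*(-1)) = -9 + (H - b) = -9 + H - b)
j(Z) = -2*Z**2/3 (j(Z) = -(Z + Z)*(Z + Z)/6 = -2*Z*2*Z/6 = -2*Z**2/3)
y = 18 (y = (-4*3)/((-2/3*(-1)**2)) = -12/((-2/3*1)) = -12/(-2/3) = -12*(-3/2) = 18)
y*D(-6, 6) = 18*(-9 - 6 - 1*6) = 18*(-9 - 6 - 6) = 18*(-21) = -378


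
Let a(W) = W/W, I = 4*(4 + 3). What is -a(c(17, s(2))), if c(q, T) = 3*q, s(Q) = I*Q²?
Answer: -1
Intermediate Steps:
I = 28 (I = 4*7 = 28)
s(Q) = 28*Q²
a(W) = 1
-a(c(17, s(2))) = -1*1 = -1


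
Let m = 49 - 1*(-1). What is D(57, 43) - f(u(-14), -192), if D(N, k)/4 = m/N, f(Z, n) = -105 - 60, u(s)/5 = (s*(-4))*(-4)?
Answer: 9605/57 ≈ 168.51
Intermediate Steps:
m = 50 (m = 49 + 1 = 50)
u(s) = 80*s (u(s) = 5*((s*(-4))*(-4)) = 5*(-4*s*(-4)) = 5*(16*s) = 80*s)
f(Z, n) = -165
D(N, k) = 200/N (D(N, k) = 4*(50/N) = 200/N)
D(57, 43) - f(u(-14), -192) = 200/57 - 1*(-165) = 200*(1/57) + 165 = 200/57 + 165 = 9605/57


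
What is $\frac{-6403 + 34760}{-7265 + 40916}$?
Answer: $\frac{28357}{33651} \approx 0.84268$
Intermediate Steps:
$\frac{-6403 + 34760}{-7265 + 40916} = \frac{28357}{33651}$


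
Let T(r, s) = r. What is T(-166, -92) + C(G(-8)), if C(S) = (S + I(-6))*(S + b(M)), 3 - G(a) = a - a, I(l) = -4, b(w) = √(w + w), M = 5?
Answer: -169 - √10 ≈ -172.16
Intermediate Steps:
b(w) = √2*√w (b(w) = √(2*w) = √2*√w)
G(a) = 3 (G(a) = 3 - (a - a) = 3 - 1*0 = 3 + 0 = 3)
C(S) = (-4 + S)*(S + √10) (C(S) = (S - 4)*(S + √2*√5) = (-4 + S)*(S + √10))
T(-166, -92) + C(G(-8)) = -166 + (3² - 4*3 - 4*√10 + 3*√10) = -166 + (9 - 12 - 4*√10 + 3*√10) = -166 + (-3 - √10) = -169 - √10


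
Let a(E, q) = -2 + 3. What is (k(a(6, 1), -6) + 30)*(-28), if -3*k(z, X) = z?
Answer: -2492/3 ≈ -830.67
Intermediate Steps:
a(E, q) = 1
k(z, X) = -z/3
(k(a(6, 1), -6) + 30)*(-28) = (-⅓*1 + 30)*(-28) = (-⅓ + 30)*(-28) = (89/3)*(-28) = -2492/3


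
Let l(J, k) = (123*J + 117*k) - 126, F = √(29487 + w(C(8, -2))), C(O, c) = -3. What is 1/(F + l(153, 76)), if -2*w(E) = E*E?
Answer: 3678/101453699 - √117930/1521805485 ≈ 3.6027e-5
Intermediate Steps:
w(E) = -E²/2 (w(E) = -E*E/2 = -E²/2)
F = √117930/2 (F = √(29487 - ½*(-3)²) = √(29487 - ½*9) = √(29487 - 9/2) = √(58965/2) = √117930/2 ≈ 171.70)
l(J, k) = -126 + 117*k + 123*J (l(J, k) = (117*k + 123*J) - 126 = -126 + 117*k + 123*J)
1/(F + l(153, 76)) = 1/(√117930/2 + (-126 + 117*76 + 123*153)) = 1/(√117930/2 + (-126 + 8892 + 18819)) = 1/(√117930/2 + 27585) = 1/(27585 + √117930/2)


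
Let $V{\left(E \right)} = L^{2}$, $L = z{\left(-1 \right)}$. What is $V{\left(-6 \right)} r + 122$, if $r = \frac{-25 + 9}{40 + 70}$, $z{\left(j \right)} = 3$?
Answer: $\frac{6638}{55} \approx 120.69$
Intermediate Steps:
$r = - \frac{8}{55}$ ($r = - \frac{16}{110} = \left(-16\right) \frac{1}{110} = - \frac{8}{55} \approx -0.14545$)
$L = 3$
$V{\left(E \right)} = 9$ ($V{\left(E \right)} = 3^{2} = 9$)
$V{\left(-6 \right)} r + 122 = 9 \left(- \frac{8}{55}\right) + 122 = - \frac{72}{55} + 122 = \frac{6638}{55}$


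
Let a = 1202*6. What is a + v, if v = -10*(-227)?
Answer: 9482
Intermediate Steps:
a = 7212
v = 2270
a + v = 7212 + 2270 = 9482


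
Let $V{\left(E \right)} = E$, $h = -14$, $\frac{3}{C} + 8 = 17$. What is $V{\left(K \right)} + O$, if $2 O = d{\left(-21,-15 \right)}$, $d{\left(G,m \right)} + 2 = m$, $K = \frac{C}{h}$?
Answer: $- \frac{179}{21} \approx -8.5238$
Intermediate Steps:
$C = \frac{1}{3}$ ($C = \frac{3}{-8 + 17} = \frac{3}{9} = 3 \cdot \frac{1}{9} = \frac{1}{3} \approx 0.33333$)
$K = - \frac{1}{42}$ ($K = \frac{1}{3 \left(-14\right)} = \frac{1}{3} \left(- \frac{1}{14}\right) = - \frac{1}{42} \approx -0.02381$)
$d{\left(G,m \right)} = -2 + m$
$O = - \frac{17}{2}$ ($O = \frac{-2 - 15}{2} = \frac{1}{2} \left(-17\right) = - \frac{17}{2} \approx -8.5$)
$V{\left(K \right)} + O = - \frac{1}{42} - \frac{17}{2} = - \frac{179}{21}$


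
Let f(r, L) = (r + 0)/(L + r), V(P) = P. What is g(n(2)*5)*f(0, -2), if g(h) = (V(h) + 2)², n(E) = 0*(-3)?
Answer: 0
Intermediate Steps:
f(r, L) = r/(L + r)
n(E) = 0
g(h) = (2 + h)² (g(h) = (h + 2)² = (2 + h)²)
g(n(2)*5)*f(0, -2) = (2 + 0*5)²*(0/(-2 + 0)) = (2 + 0)²*(0/(-2)) = 2²*(0*(-½)) = 4*0 = 0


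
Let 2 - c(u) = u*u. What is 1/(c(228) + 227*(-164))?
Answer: -1/89210 ≈ -1.1210e-5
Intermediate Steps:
c(u) = 2 - u² (c(u) = 2 - u*u = 2 - u²)
1/(c(228) + 227*(-164)) = 1/((2 - 1*228²) + 227*(-164)) = 1/((2 - 1*51984) - 37228) = 1/((2 - 51984) - 37228) = 1/(-51982 - 37228) = 1/(-89210) = -1/89210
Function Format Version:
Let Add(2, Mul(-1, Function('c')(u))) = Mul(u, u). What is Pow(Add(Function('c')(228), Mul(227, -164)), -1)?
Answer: Rational(-1, 89210) ≈ -1.1210e-5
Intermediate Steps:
Function('c')(u) = Add(2, Mul(-1, Pow(u, 2))) (Function('c')(u) = Add(2, Mul(-1, Mul(u, u))) = Add(2, Mul(-1, Pow(u, 2))))
Pow(Add(Function('c')(228), Mul(227, -164)), -1) = Pow(Add(Add(2, Mul(-1, Pow(228, 2))), Mul(227, -164)), -1) = Pow(Add(Add(2, Mul(-1, 51984)), -37228), -1) = Pow(Add(Add(2, -51984), -37228), -1) = Pow(Add(-51982, -37228), -1) = Pow(-89210, -1) = Rational(-1, 89210)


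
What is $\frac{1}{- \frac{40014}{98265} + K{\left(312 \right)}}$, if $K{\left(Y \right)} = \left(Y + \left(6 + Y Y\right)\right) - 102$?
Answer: $\frac{32755}{3195564462} \approx 1.025 \cdot 10^{-5}$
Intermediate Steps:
$K{\left(Y \right)} = -96 + Y + Y^{2}$ ($K{\left(Y \right)} = \left(Y + \left(6 + Y^{2}\right)\right) - 102 = \left(6 + Y + Y^{2}\right) - 102 = -96 + Y + Y^{2}$)
$\frac{1}{- \frac{40014}{98265} + K{\left(312 \right)}} = \frac{1}{- \frac{40014}{98265} + \left(-96 + 312 + 312^{2}\right)} = \frac{1}{\left(-40014\right) \frac{1}{98265} + \left(-96 + 312 + 97344\right)} = \frac{1}{- \frac{13338}{32755} + 97560} = \frac{1}{\frac{3195564462}{32755}} = \frac{32755}{3195564462}$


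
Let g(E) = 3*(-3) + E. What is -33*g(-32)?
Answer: 1353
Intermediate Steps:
g(E) = -9 + E
-33*g(-32) = -33*(-9 - 32) = -33*(-41) = 1353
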